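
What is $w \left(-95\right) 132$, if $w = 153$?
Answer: $-1918620$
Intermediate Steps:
$w \left(-95\right) 132 = 153 \left(-95\right) 132 = \left(-14535\right) 132 = -1918620$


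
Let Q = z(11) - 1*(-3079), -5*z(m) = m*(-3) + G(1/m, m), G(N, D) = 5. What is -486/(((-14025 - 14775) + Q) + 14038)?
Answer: 2430/58387 ≈ 0.041619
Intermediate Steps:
z(m) = -1 + 3*m/5 (z(m) = -(m*(-3) + 5)/5 = -(-3*m + 5)/5 = -(5 - 3*m)/5 = -1 + 3*m/5)
Q = 15423/5 (Q = (-1 + (⅗)*11) - 1*(-3079) = (-1 + 33/5) + 3079 = 28/5 + 3079 = 15423/5 ≈ 3084.6)
-486/(((-14025 - 14775) + Q) + 14038) = -486/(((-14025 - 14775) + 15423/5) + 14038) = -486/((-28800 + 15423/5) + 14038) = -486/(-128577/5 + 14038) = -486/(-58387/5) = -486*(-5/58387) = 2430/58387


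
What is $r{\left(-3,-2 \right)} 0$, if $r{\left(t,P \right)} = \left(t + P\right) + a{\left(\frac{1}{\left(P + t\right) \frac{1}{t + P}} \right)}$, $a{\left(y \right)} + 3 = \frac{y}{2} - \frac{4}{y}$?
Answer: $0$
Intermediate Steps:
$a{\left(y \right)} = -3 + \frac{y}{2} - \frac{4}{y}$ ($a{\left(y \right)} = -3 + \left(\frac{y}{2} - \frac{4}{y}\right) = -3 + \frac{y}{2} - \frac{4}{y}$)
$r{\left(t,P \right)} = - \frac{13}{2} + P + t$ ($r{\left(t,P \right)} = \left(t + P\right) - \left(3 + 4 \frac{P + t}{t + P} - \frac{\frac{1}{P + t} \left(t + P\right)}{2}\right) = \left(P + t\right) - \left(3 - \frac{1}{2} + 4 \frac{P + t}{P + t}\right) = \left(P + t\right) - \left(3 + 4 - \frac{1}{2}\right) = \left(P + t\right) - \left(\frac{5}{2} + 4\right) = \left(P + t\right) - \frac{13}{2} = - \frac{13}{2} + P + t$)
$r{\left(-3,-2 \right)} 0 = \left(- \frac{13}{2} - 2 - 3\right) 0 = \left(- \frac{23}{2}\right) 0 = 0$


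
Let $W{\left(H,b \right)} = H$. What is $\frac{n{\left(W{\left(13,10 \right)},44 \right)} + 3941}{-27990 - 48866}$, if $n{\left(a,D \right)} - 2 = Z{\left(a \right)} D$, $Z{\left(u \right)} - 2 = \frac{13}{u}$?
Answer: $- \frac{4075}{76856} \approx -0.053021$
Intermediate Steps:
$Z{\left(u \right)} = 2 + \frac{13}{u}$
$n{\left(a,D \right)} = 2 + D \left(2 + \frac{13}{a}\right)$ ($n{\left(a,D \right)} = 2 + \left(2 + \frac{13}{a}\right) D = 2 + D \left(2 + \frac{13}{a}\right)$)
$\frac{n{\left(W{\left(13,10 \right)},44 \right)} + 3941}{-27990 - 48866} = \frac{\left(2 + 2 \cdot 44 + 13 \cdot 44 \cdot \frac{1}{13}\right) + 3941}{-27990 - 48866} = \frac{\left(2 + 88 + 13 \cdot 44 \cdot \frac{1}{13}\right) + 3941}{-76856} = \left(\left(2 + 88 + 44\right) + 3941\right) \left(- \frac{1}{76856}\right) = \left(134 + 3941\right) \left(- \frac{1}{76856}\right) = 4075 \left(- \frac{1}{76856}\right) = - \frac{4075}{76856}$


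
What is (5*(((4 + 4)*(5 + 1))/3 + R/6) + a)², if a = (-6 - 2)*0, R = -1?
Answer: 225625/36 ≈ 6267.4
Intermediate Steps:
a = 0 (a = -8*0 = 0)
(5*(((4 + 4)*(5 + 1))/3 + R/6) + a)² = (5*(((4 + 4)*(5 + 1))/3 - 1/6) + 0)² = (5*((8*6)*(⅓) - 1*⅙) + 0)² = (5*(48*(⅓) - ⅙) + 0)² = (5*(16 - ⅙) + 0)² = (5*(95/6) + 0)² = (475/6 + 0)² = (475/6)² = 225625/36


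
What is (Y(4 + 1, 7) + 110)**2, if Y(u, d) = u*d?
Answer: 21025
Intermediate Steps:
Y(u, d) = d*u
(Y(4 + 1, 7) + 110)**2 = (7*(4 + 1) + 110)**2 = (7*5 + 110)**2 = (35 + 110)**2 = 145**2 = 21025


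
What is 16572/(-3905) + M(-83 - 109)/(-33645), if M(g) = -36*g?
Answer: -7794084/1751783 ≈ -4.4492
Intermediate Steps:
16572/(-3905) + M(-83 - 109)/(-33645) = 16572/(-3905) - 36*(-83 - 109)/(-33645) = 16572*(-1/3905) - 36*(-192)*(-1/33645) = -16572/3905 + 6912*(-1/33645) = -16572/3905 - 2304/11215 = -7794084/1751783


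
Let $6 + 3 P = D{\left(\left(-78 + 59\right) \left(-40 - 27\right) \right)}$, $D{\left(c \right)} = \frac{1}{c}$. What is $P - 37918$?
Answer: $- \frac{144816479}{3819} \approx -37920.0$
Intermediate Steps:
$P = - \frac{7637}{3819}$ ($P = -2 + \frac{1}{3 \left(-78 + 59\right) \left(-40 - 27\right)} = -2 + \frac{1}{3 \left(\left(-19\right) \left(-67\right)\right)} = -2 + \frac{1}{3 \cdot 1273} = -2 + \frac{1}{3} \cdot \frac{1}{1273} = -2 + \frac{1}{3819} = - \frac{7637}{3819} \approx -1.9997$)
$P - 37918 = - \frac{7637}{3819} - 37918 = - \frac{144816479}{3819}$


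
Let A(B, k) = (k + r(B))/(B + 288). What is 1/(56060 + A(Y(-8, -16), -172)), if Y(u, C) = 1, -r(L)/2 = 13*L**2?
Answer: 289/16201142 ≈ 1.7838e-5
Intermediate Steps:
r(L) = -26*L**2
A(B, k) = (k - 26*B**2)/(288 + B) (A(B, k) = (k - 26*B**2)/(B + 288) = (k - 26*B**2)/(288 + B))
1/(56060 + A(Y(-8, -16), -172)) = 1/(56060 + (-172 - 26*1**2)/(288 + 1)) = 1/(56060 + (-172 - 26*1)/289) = 1/(56060 + (-172 - 26)/289) = 1/(56060 + (1/289)*(-198)) = 1/(56060 - 198/289) = 1/(16201142/289) = 289/16201142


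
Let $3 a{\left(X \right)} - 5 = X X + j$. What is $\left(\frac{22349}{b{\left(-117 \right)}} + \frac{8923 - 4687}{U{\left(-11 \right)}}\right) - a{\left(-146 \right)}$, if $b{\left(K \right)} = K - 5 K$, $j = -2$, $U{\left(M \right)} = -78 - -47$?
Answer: $- \frac{104388313}{14508} \approx -7195.2$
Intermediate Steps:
$U{\left(M \right)} = -31$ ($U{\left(M \right)} = -78 + 47 = -31$)
$b{\left(K \right)} = - 4 K$
$a{\left(X \right)} = 1 + \frac{X^{2}}{3}$ ($a{\left(X \right)} = \frac{5}{3} + \frac{X X - 2}{3} = \frac{5}{3} + \frac{X^{2} - 2}{3} = \frac{5}{3} + \frac{-2 + X^{2}}{3} = \frac{5}{3} + \left(- \frac{2}{3} + \frac{X^{2}}{3}\right) = 1 + \frac{X^{2}}{3}$)
$\left(\frac{22349}{b{\left(-117 \right)}} + \frac{8923 - 4687}{U{\left(-11 \right)}}\right) - a{\left(-146 \right)} = \left(\frac{22349}{\left(-4\right) \left(-117\right)} + \frac{8923 - 4687}{-31}\right) - \left(1 + \frac{\left(-146\right)^{2}}{3}\right) = \left(\frac{22349}{468} + \left(8923 - 4687\right) \left(- \frac{1}{31}\right)\right) - \left(1 + \frac{1}{3} \cdot 21316\right) = \left(22349 \cdot \frac{1}{468} + 4236 \left(- \frac{1}{31}\right)\right) - \left(1 + \frac{21316}{3}\right) = \left(\frac{22349}{468} - \frac{4236}{31}\right) - \frac{21319}{3} = - \frac{1289629}{14508} - \frac{21319}{3} = - \frac{104388313}{14508}$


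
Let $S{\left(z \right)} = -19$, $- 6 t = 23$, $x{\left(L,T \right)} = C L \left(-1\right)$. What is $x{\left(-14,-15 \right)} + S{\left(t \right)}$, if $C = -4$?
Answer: $-75$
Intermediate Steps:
$x{\left(L,T \right)} = 4 L$ ($x{\left(L,T \right)} = - 4 L \left(-1\right) = 4 L$)
$t = - \frac{23}{6}$ ($t = \left(- \frac{1}{6}\right) 23 = - \frac{23}{6} \approx -3.8333$)
$x{\left(-14,-15 \right)} + S{\left(t \right)} = 4 \left(-14\right) - 19 = -56 - 19 = -75$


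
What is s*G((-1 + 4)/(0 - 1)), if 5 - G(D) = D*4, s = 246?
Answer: 4182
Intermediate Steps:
G(D) = 5 - 4*D (G(D) = 5 - D*4 = 5 - 4*D)
s*G((-1 + 4)/(0 - 1)) = 246*(5 - 4*(-1 + 4)/(0 - 1)) = 246*(5 - 12/(-1)) = 246*(5 - 12*(-1)) = 246*(5 - 4*(-3)) = 246*(5 + 12) = 246*17 = 4182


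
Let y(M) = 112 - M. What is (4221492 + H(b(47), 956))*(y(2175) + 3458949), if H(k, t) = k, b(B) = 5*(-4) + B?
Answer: 14593309929834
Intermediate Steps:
b(B) = -20 + B
(4221492 + H(b(47), 956))*(y(2175) + 3458949) = (4221492 + (-20 + 47))*((112 - 1*2175) + 3458949) = (4221492 + 27)*((112 - 2175) + 3458949) = 4221519*(-2063 + 3458949) = 4221519*3456886 = 14593309929834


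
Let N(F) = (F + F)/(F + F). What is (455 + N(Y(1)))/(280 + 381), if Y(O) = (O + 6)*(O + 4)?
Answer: 456/661 ≈ 0.68986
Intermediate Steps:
Y(O) = (4 + O)*(6 + O) (Y(O) = (6 + O)*(4 + O) = (4 + O)*(6 + O))
N(F) = 1 (N(F) = (2*F)/((2*F)) = (2*F)*(1/(2*F)) = 1)
(455 + N(Y(1)))/(280 + 381) = (455 + 1)/(280 + 381) = 456/661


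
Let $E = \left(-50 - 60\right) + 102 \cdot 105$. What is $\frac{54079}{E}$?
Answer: $\frac{54079}{10600} \approx 5.1018$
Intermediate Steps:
$E = 10600$ ($E = -110 + 10710 = 10600$)
$\frac{54079}{E} = \frac{54079}{10600}$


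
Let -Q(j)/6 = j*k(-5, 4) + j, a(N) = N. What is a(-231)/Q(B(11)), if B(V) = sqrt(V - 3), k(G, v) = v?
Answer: 77*sqrt(2)/40 ≈ 2.7224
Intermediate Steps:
B(V) = sqrt(-3 + V)
Q(j) = -30*j (Q(j) = -6*(j*4 + j) = -6*(4*j + j) = -30*j)
a(-231)/Q(B(11)) = -231*(-1/(30*sqrt(-3 + 11))) = -231*(-sqrt(2)/120) = -(-77)*sqrt(2)/40 = 77*sqrt(2)/40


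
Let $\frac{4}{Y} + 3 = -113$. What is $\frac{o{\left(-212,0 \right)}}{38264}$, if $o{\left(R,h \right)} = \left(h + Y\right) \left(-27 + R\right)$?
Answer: $\frac{239}{1109656} \approx 0.00021538$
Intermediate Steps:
$Y = - \frac{1}{29}$ ($Y = \frac{4}{-3 - 113} = \frac{4}{-116} = 4 \left(- \frac{1}{116}\right) = - \frac{1}{29} \approx -0.034483$)
$o{\left(R,h \right)} = \left(-27 + R\right) \left(- \frac{1}{29} + h\right)$ ($o{\left(R,h \right)} = \left(h - \frac{1}{29}\right) \left(-27 + R\right) = \left(- \frac{1}{29} + h\right) \left(-27 + R\right) = \left(-27 + R\right) \left(- \frac{1}{29} + h\right)$)
$\frac{o{\left(-212,0 \right)}}{38264} = \frac{\frac{27}{29} - 0 - - \frac{212}{29} - 0}{38264} = \left(\frac{27}{29} + 0 + \frac{212}{29} + 0\right) \frac{1}{38264} = \frac{239}{29} \cdot \frac{1}{38264} = \frac{239}{1109656}$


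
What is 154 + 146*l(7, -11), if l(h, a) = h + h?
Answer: 2198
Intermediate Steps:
l(h, a) = 2*h
154 + 146*l(7, -11) = 154 + 146*(2*7) = 154 + 146*14 = 154 + 2044 = 2198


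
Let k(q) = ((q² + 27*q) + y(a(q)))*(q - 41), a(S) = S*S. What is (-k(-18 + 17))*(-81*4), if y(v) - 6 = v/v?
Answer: 258552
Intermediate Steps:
a(S) = S²
y(v) = 7 (y(v) = 6 + v/v = 6 + 1 = 7)
k(q) = (-41 + q)*(7 + q² + 27*q) (k(q) = ((q² + 27*q) + 7)*(q - 41) = (7 + q² + 27*q)*(-41 + q) = (-41 + q)*(7 + q² + 27*q))
(-k(-18 + 17))*(-81*4) = (-(-287 + (-18 + 17)³ - 1100*(-18 + 17) - 14*(-18 + 17)²))*(-81*4) = -(-287 + (-1)³ - 1100*(-1) - 14*(-1)²)*(-324) = -(-287 - 1 + 1100 - 14*1)*(-324) = -(-287 - 1 + 1100 - 14)*(-324) = -1*798*(-324) = -798*(-324) = 258552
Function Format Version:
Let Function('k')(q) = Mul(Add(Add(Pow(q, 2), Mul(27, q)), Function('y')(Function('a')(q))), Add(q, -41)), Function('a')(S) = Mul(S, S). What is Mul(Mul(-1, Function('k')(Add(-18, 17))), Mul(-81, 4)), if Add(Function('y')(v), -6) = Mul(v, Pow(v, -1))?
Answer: 258552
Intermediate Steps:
Function('a')(S) = Pow(S, 2)
Function('y')(v) = 7 (Function('y')(v) = Add(6, Mul(v, Pow(v, -1))) = Add(6, 1) = 7)
Function('k')(q) = Mul(Add(-41, q), Add(7, Pow(q, 2), Mul(27, q))) (Function('k')(q) = Mul(Add(Add(Pow(q, 2), Mul(27, q)), 7), Add(q, -41)) = Mul(Add(7, Pow(q, 2), Mul(27, q)), Add(-41, q)) = Mul(Add(-41, q), Add(7, Pow(q, 2), Mul(27, q))))
Mul(Mul(-1, Function('k')(Add(-18, 17))), Mul(-81, 4)) = Mul(Mul(-1, Add(-287, Pow(Add(-18, 17), 3), Mul(-1100, Add(-18, 17)), Mul(-14, Pow(Add(-18, 17), 2)))), Mul(-81, 4)) = Mul(Mul(-1, Add(-287, Pow(-1, 3), Mul(-1100, -1), Mul(-14, Pow(-1, 2)))), -324) = Mul(Mul(-1, Add(-287, -1, 1100, Mul(-14, 1))), -324) = Mul(Mul(-1, Add(-287, -1, 1100, -14)), -324) = Mul(Mul(-1, 798), -324) = Mul(-798, -324) = 258552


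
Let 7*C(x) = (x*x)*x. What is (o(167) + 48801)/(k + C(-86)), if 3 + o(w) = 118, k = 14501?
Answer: -342412/534549 ≈ -0.64056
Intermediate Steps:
o(w) = 115 (o(w) = -3 + 118 = 115)
C(x) = x**3/7 (C(x) = ((x*x)*x)/7 = (x**2*x)/7 = x**3/7)
(o(167) + 48801)/(k + C(-86)) = (115 + 48801)/(14501 + (1/7)*(-86)**3) = 48916/(14501 + (1/7)*(-636056)) = 48916/(14501 - 636056/7) = 48916/(-534549/7) = 48916*(-7/534549) = -342412/534549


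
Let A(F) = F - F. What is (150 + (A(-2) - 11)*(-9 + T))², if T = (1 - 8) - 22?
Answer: 322624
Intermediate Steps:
A(F) = 0
T = -29 (T = -7 - 22 = -29)
(150 + (A(-2) - 11)*(-9 + T))² = (150 + (0 - 11)*(-9 - 29))² = (150 - 11*(-38))² = (150 + 418)² = 568² = 322624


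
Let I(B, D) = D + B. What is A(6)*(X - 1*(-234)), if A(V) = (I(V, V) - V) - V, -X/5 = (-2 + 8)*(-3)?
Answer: 0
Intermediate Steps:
I(B, D) = B + D
X = 90 (X = -5*(-2 + 8)*(-3) = -30*(-3) = -5*(-18) = 90)
A(V) = 0 (A(V) = ((V + V) - V) - V = (2*V - V) - V = V - V = 0)
A(6)*(X - 1*(-234)) = 0*(90 - 1*(-234)) = 0*(90 + 234) = 0*324 = 0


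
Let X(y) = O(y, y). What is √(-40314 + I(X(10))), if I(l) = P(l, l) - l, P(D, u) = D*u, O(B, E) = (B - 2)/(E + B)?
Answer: 12*I*√6999/5 ≈ 200.78*I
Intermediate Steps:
O(B, E) = (-2 + B)/(B + E)
X(y) = (-2 + y)/(2*y) (X(y) = (-2 + y)/(y + y) = (-2 + y)/((2*y)) = (1/(2*y))*(-2 + y) = (-2 + y)/(2*y))
I(l) = l² - l (I(l) = l*l - l = l² - l)
√(-40314 + I(X(10))) = √(-40314 + ((½)*(-2 + 10)/10)*(-1 + (½)*(-2 + 10)/10)) = √(-40314 + ((½)*(⅒)*8)*(-1 + (½)*(⅒)*8)) = √(-40314 + 2*(-1 + ⅖)/5) = √(-40314 + (⅖)*(-⅗)) = √(-40314 - 6/25) = √(-1007856/25) = 12*I*√6999/5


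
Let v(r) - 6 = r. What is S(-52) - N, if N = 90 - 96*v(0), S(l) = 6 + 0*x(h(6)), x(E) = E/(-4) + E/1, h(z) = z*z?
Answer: 492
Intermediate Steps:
h(z) = z**2
x(E) = 3*E/4 (x(E) = E*(-1/4) + E*1 = -E/4 + E = 3*E/4)
v(r) = 6 + r
S(l) = 6 (S(l) = 6 + 0*((3/4)*6**2) = 6 + 0*((3/4)*36) = 6 + 0*27 = 6 + 0 = 6)
N = -486 (N = 90 - 96*(6 + 0) = 90 - 96*6 = 90 - 576 = -486)
S(-52) - N = 6 - 1*(-486) = 6 + 486 = 492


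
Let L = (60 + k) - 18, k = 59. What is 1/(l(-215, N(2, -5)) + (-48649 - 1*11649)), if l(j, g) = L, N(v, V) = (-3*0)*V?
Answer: -1/60197 ≈ -1.6612e-5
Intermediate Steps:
N(v, V) = 0 (N(v, V) = 0*V = 0)
L = 101 (L = (60 + 59) - 18 = 119 - 18 = 101)
l(j, g) = 101
1/(l(-215, N(2, -5)) + (-48649 - 1*11649)) = 1/(101 + (-48649 - 1*11649)) = 1/(101 + (-48649 - 11649)) = 1/(101 - 60298) = 1/(-60197) = -1/60197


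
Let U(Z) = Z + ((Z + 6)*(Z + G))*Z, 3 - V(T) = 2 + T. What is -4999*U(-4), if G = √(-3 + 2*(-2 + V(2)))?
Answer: -139972 + 119976*I ≈ -1.3997e+5 + 1.1998e+5*I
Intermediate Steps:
V(T) = 1 - T (V(T) = 3 - (2 + T) = 3 + (-2 - T) = 1 - T)
G = 3*I (G = √(-3 + 2*(-2 + (1 - 1*2))) = √(-3 + 2*(-2 + (1 - 2))) = √(-3 + 2*(-2 - 1)) = √(-3 + 2*(-3)) = √(-3 - 6) = √(-9) = 3*I ≈ 3.0*I)
U(Z) = Z + Z*(6 + Z)*(Z + 3*I) (U(Z) = Z + ((Z + 6)*(Z + 3*I))*Z = Z + ((6 + Z)*(Z + 3*I))*Z = Z + Z*(6 + Z)*(Z + 3*I))
-4999*U(-4) = -(-19996)*(1 + (-4)² + 18*I + 3*(-4)*(2 + I)) = -(-19996)*(1 + 16 + 18*I + (-24 - 12*I)) = -(-19996)*(-7 + 6*I) = -4999*(28 - 24*I) = -139972 + 119976*I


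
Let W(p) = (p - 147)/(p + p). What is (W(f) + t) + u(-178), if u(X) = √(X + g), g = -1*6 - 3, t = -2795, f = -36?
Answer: -67019/24 + I*√187 ≈ -2792.5 + 13.675*I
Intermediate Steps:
W(p) = (-147 + p)/(2*p) (W(p) = (-147 + p)/((2*p)) = (-147 + p)*(1/(2*p)) = (-147 + p)/(2*p))
g = -9 (g = -6 - 3 = -9)
u(X) = √(-9 + X) (u(X) = √(X - 9) = √(-9 + X))
(W(f) + t) + u(-178) = ((½)*(-147 - 36)/(-36) - 2795) + √(-9 - 178) = ((½)*(-1/36)*(-183) - 2795) + √(-187) = (61/24 - 2795) + I*√187 = -67019/24 + I*√187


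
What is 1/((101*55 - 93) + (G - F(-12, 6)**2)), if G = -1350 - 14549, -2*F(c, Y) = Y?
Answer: -1/10446 ≈ -9.5730e-5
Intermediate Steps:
F(c, Y) = -Y/2
G = -15899
1/((101*55 - 93) + (G - F(-12, 6)**2)) = 1/((101*55 - 93) + (-15899 - (-1/2*6)**2)) = 1/((5555 - 93) + (-15899 - 1*(-3)**2)) = 1/(5462 + (-15899 - 1*9)) = 1/(5462 + (-15899 - 9)) = 1/(5462 - 15908) = 1/(-10446) = -1/10446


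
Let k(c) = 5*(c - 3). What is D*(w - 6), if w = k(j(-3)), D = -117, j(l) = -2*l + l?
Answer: 702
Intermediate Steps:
j(l) = -l
k(c) = -15 + 5*c (k(c) = 5*(-3 + c) = -15 + 5*c)
w = 0 (w = -15 + 5*(-1*(-3)) = -15 + 5*3 = -15 + 15 = 0)
D*(w - 6) = -117*(0 - 6) = -117*(-6) = 702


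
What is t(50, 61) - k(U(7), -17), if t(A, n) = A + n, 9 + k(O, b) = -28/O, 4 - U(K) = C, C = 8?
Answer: 113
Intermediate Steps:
U(K) = -4 (U(K) = 4 - 1*8 = 4 - 8 = -4)
k(O, b) = -9 - 28/O
t(50, 61) - k(U(7), -17) = (50 + 61) - (-9 - 28/(-4)) = 111 - (-9 - 28*(-1/4)) = 111 - (-9 + 7) = 111 - 1*(-2) = 111 + 2 = 113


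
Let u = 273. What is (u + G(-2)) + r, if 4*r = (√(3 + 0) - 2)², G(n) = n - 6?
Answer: 1067/4 - √3 ≈ 265.02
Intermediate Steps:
G(n) = -6 + n
r = (-2 + √3)²/4 (r = (√(3 + 0) - 2)²/4 = (√3 - 2)²/4 = (-2 + √3)²/4 ≈ 0.017949)
(u + G(-2)) + r = (273 + (-6 - 2)) + (7/4 - √3) = (273 - 8) + (7/4 - √3) = 265 + (7/4 - √3) = 1067/4 - √3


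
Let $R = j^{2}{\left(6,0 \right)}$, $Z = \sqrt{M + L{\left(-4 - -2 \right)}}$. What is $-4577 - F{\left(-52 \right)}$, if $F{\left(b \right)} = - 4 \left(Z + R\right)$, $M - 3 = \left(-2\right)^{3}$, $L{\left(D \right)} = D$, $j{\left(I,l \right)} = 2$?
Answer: $-4561 + 4 i \sqrt{7} \approx -4561.0 + 10.583 i$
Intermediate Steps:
$M = -5$ ($M = 3 + \left(-2\right)^{3} = 3 - 8 = -5$)
$Z = i \sqrt{7}$ ($Z = \sqrt{-5 - 2} = \sqrt{-7} = i \sqrt{7} \approx 2.6458 i$)
$R = 4$ ($R = 2^{2} = 4$)
$F{\left(b \right)} = -16 - 4 i \sqrt{7}$ ($F{\left(b \right)} = - 4 \left(i \sqrt{7} + 4\right) = - 4 \left(4 + i \sqrt{7}\right) = -16 - 4 i \sqrt{7}$)
$-4577 - F{\left(-52 \right)} = -4577 - \left(-16 - 4 i \sqrt{7}\right) = -4577 + \left(16 + 4 i \sqrt{7}\right) = -4561 + 4 i \sqrt{7}$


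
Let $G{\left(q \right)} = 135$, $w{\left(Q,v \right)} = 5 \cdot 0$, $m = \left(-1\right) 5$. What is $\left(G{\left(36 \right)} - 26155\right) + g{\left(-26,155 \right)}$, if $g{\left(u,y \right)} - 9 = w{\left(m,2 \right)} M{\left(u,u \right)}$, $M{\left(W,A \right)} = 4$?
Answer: $-26011$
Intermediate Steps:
$m = -5$
$w{\left(Q,v \right)} = 0$
$g{\left(u,y \right)} = 9$ ($g{\left(u,y \right)} = 9 + 0 \cdot 4 = 9 + 0 = 9$)
$\left(G{\left(36 \right)} - 26155\right) + g{\left(-26,155 \right)} = \left(135 - 26155\right) + 9 = -26020 + 9 = -26011$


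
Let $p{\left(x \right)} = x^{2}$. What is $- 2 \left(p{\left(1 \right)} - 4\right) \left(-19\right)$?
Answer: $-114$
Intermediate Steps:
$- 2 \left(p{\left(1 \right)} - 4\right) \left(-19\right) = - 2 \left(1^{2} - 4\right) \left(-19\right) = - 2 \left(1 - 4\right) \left(-19\right) = \left(-2\right) \left(-3\right) \left(-19\right) = 6 \left(-19\right) = -114$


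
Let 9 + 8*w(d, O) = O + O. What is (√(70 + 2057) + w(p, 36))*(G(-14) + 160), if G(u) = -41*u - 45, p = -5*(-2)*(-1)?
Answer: 43407/8 + 689*√2127 ≈ 37202.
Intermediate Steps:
p = -10 (p = 10*(-1) = -10)
w(d, O) = -9/8 + O/4 (w(d, O) = -9/8 + (O + O)/8 = -9/8 + (2*O)/8 = -9/8 + O/4)
G(u) = -45 - 41*u
(√(70 + 2057) + w(p, 36))*(G(-14) + 160) = (√(70 + 2057) + (-9/8 + (¼)*36))*((-45 - 41*(-14)) + 160) = (√2127 + (-9/8 + 9))*((-45 + 574) + 160) = (√2127 + 63/8)*(529 + 160) = (63/8 + √2127)*689 = 43407/8 + 689*√2127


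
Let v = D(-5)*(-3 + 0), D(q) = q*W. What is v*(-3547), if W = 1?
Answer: -53205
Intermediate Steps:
D(q) = q (D(q) = q*1 = q)
v = 15 (v = -5*(-3 + 0) = -5*(-3) = 15)
v*(-3547) = 15*(-3547) = -53205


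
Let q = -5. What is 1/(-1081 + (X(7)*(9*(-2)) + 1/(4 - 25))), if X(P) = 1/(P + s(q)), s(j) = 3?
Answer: -105/113699 ≈ -0.00092349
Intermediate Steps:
X(P) = 1/(3 + P) (X(P) = 1/(P + 3) = 1/(3 + P))
1/(-1081 + (X(7)*(9*(-2)) + 1/(4 - 25))) = 1/(-1081 + ((9*(-2))/(3 + 7) + 1/(4 - 25))) = 1/(-1081 + (-18/10 + 1/(-21))) = 1/(-1081 + ((⅒)*(-18) - 1/21)) = 1/(-1081 + (-9/5 - 1/21)) = 1/(-1081 - 194/105) = 1/(-113699/105) = -105/113699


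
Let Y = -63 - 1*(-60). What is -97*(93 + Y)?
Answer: -8730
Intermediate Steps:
Y = -3 (Y = -63 + 60 = -3)
-97*(93 + Y) = -97*(93 - 3) = -97*90 = -8730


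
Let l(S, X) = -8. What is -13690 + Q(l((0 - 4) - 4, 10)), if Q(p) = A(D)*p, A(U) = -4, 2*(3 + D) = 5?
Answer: -13658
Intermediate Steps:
D = -½ (D = -3 + (½)*5 = -3 + 5/2 = -½ ≈ -0.50000)
Q(p) = -4*p
-13690 + Q(l((0 - 4) - 4, 10)) = -13690 - 4*(-8) = -13690 + 32 = -13658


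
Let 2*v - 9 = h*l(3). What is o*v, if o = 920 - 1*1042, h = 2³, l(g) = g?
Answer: -2013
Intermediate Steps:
h = 8
v = 33/2 (v = 9/2 + (8*3)/2 = 9/2 + (½)*24 = 9/2 + 12 = 33/2 ≈ 16.500)
o = -122 (o = 920 - 1042 = -122)
o*v = -122*33/2 = -2013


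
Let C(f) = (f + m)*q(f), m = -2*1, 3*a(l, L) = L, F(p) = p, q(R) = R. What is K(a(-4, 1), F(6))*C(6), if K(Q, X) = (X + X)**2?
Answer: 3456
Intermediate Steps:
a(l, L) = L/3
K(Q, X) = 4*X**2 (K(Q, X) = (2*X)**2 = 4*X**2)
m = -2
C(f) = f*(-2 + f) (C(f) = (f - 2)*f = (-2 + f)*f = f*(-2 + f))
K(a(-4, 1), F(6))*C(6) = (4*6**2)*(6*(-2 + 6)) = (4*36)*(6*4) = 144*24 = 3456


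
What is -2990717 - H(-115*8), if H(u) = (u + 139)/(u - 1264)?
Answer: -6531726709/2184 ≈ -2.9907e+6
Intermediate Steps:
H(u) = (139 + u)/(-1264 + u)
-2990717 - H(-115*8) = -2990717 - (139 - 115*8)/(-1264 - 115*8) = -2990717 - (139 - 920)/(-1264 - 920) = -2990717 - (-781)/(-2184) = -2990717 - (-1)*(-781)/2184 = -2990717 - 1*781/2184 = -2990717 - 781/2184 = -6531726709/2184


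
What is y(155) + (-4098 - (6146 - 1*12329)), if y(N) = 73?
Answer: 2158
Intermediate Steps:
y(155) + (-4098 - (6146 - 1*12329)) = 73 + (-4098 - (6146 - 1*12329)) = 73 + (-4098 - (6146 - 12329)) = 73 + (-4098 - 1*(-6183)) = 73 + (-4098 + 6183) = 73 + 2085 = 2158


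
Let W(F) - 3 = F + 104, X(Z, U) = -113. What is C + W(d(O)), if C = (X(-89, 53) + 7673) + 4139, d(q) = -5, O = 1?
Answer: 11801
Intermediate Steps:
W(F) = 107 + F (W(F) = 3 + (F + 104) = 3 + (104 + F) = 107 + F)
C = 11699 (C = (-113 + 7673) + 4139 = 7560 + 4139 = 11699)
C + W(d(O)) = 11699 + (107 - 5) = 11699 + 102 = 11801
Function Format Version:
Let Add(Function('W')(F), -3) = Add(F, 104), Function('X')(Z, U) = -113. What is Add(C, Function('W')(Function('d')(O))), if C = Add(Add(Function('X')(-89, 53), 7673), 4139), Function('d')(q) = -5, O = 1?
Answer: 11801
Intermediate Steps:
Function('W')(F) = Add(107, F) (Function('W')(F) = Add(3, Add(F, 104)) = Add(3, Add(104, F)) = Add(107, F))
C = 11699 (C = Add(Add(-113, 7673), 4139) = Add(7560, 4139) = 11699)
Add(C, Function('W')(Function('d')(O))) = Add(11699, Add(107, -5)) = Add(11699, 102) = 11801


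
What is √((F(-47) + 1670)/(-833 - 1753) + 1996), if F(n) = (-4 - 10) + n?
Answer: √13343881542/2586 ≈ 44.670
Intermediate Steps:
F(n) = -14 + n
√((F(-47) + 1670)/(-833 - 1753) + 1996) = √(((-14 - 47) + 1670)/(-833 - 1753) + 1996) = √((-61 + 1670)/(-2586) + 1996) = √(1609*(-1/2586) + 1996) = √(-1609/2586 + 1996) = √(5160047/2586) = √13343881542/2586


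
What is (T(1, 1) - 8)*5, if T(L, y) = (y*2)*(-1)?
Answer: -50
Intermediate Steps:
T(L, y) = -2*y (T(L, y) = (2*y)*(-1) = -2*y)
(T(1, 1) - 8)*5 = (-2*1 - 8)*5 = (-2 - 8)*5 = -10*5 = -50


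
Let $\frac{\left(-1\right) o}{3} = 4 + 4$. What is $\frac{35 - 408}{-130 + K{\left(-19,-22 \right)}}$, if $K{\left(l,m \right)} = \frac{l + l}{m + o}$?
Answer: $\frac{8579}{2971} \approx 2.8876$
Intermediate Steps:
$o = -24$ ($o = - 3 \left(4 + 4\right) = \left(-3\right) 8 = -24$)
$K{\left(l,m \right)} = \frac{2 l}{-24 + m}$ ($K{\left(l,m \right)} = \frac{l + l}{m - 24} = \frac{2 l}{-24 + m}$)
$\frac{35 - 408}{-130 + K{\left(-19,-22 \right)}} = \frac{35 - 408}{-130 + 2 \left(-19\right) \frac{1}{-24 - 22}} = - \frac{373}{-130 + 2 \left(-19\right) \frac{1}{-46}} = - \frac{373}{-130 + 2 \left(-19\right) \left(- \frac{1}{46}\right)} = - \frac{373}{-130 + \frac{19}{23}} = - \frac{373}{- \frac{2971}{23}} = \left(-373\right) \left(- \frac{23}{2971}\right) = \frac{8579}{2971}$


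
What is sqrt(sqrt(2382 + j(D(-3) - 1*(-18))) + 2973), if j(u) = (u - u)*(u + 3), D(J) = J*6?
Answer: sqrt(2973 + sqrt(2382)) ≈ 54.971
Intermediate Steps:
D(J) = 6*J
j(u) = 0 (j(u) = 0*(3 + u) = 0)
sqrt(sqrt(2382 + j(D(-3) - 1*(-18))) + 2973) = sqrt(sqrt(2382 + 0) + 2973) = sqrt(sqrt(2382) + 2973) = sqrt(2973 + sqrt(2382))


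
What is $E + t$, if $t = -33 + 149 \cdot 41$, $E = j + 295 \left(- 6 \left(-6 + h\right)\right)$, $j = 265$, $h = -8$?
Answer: $31121$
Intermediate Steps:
$E = 25045$ ($E = 265 + 295 \left(- 6 \left(-6 - 8\right)\right) = 265 + 295 \left(\left(-6\right) \left(-14\right)\right) = 265 + 295 \cdot 84 = 265 + 24780 = 25045$)
$t = 6076$ ($t = -33 + 6109 = 6076$)
$E + t = 25045 + 6076 = 31121$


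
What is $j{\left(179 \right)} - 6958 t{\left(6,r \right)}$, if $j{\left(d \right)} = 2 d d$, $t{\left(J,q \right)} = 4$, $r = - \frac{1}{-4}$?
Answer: $36250$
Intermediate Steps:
$r = \frac{1}{4}$ ($r = \left(-1\right) \left(- \frac{1}{4}\right) = \frac{1}{4} \approx 0.25$)
$j{\left(d \right)} = 2 d^{2}$
$j{\left(179 \right)} - 6958 t{\left(6,r \right)} = 2 \cdot 179^{2} - 27832 = 2 \cdot 32041 - 27832 = 64082 - 27832 = 36250$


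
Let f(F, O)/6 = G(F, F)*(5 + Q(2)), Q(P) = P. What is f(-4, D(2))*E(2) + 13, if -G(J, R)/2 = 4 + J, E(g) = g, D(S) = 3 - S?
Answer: 13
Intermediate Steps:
G(J, R) = -8 - 2*J (G(J, R) = -2*(4 + J) = -8 - 2*J)
f(F, O) = -336 - 84*F (f(F, O) = 6*((-8 - 2*F)*(5 + 2)) = 6*((-8 - 2*F)*7) = 6*(-56 - 14*F) = -336 - 84*F)
f(-4, D(2))*E(2) + 13 = (-336 - 84*(-4))*2 + 13 = (-336 + 336)*2 + 13 = 0*2 + 13 = 0 + 13 = 13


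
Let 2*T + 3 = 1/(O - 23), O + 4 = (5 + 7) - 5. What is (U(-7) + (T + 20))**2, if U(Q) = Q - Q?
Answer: 546121/1600 ≈ 341.33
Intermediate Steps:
U(Q) = 0
O = 3 (O = -4 + ((5 + 7) - 5) = -4 + (12 - 5) = -4 + 7 = 3)
T = -61/40 (T = -3/2 + 1/(2*(3 - 23)) = -3/2 + (1/2)/(-20) = -3/2 + (1/2)*(-1/20) = -3/2 - 1/40 = -61/40 ≈ -1.5250)
(U(-7) + (T + 20))**2 = (0 + (-61/40 + 20))**2 = (0 + 739/40)**2 = (739/40)**2 = 546121/1600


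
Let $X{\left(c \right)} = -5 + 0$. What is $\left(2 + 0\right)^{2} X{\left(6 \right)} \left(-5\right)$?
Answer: $100$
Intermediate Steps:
$X{\left(c \right)} = -5$
$\left(2 + 0\right)^{2} X{\left(6 \right)} \left(-5\right) = \left(2 + 0\right)^{2} \left(-5\right) \left(-5\right) = 2^{2} \left(-5\right) \left(-5\right) = 4 \left(-5\right) \left(-5\right) = \left(-20\right) \left(-5\right) = 100$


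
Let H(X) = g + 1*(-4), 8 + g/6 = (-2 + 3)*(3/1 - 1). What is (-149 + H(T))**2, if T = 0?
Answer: 35721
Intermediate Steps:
g = -36 (g = -48 + 6*((-2 + 3)*(3/1 - 1)) = -48 + 6*(1*(3*1 - 1)) = -48 + 6*(1*(3 - 1)) = -48 + 6*(1*2) = -48 + 6*2 = -48 + 12 = -36)
H(X) = -40 (H(X) = -36 + 1*(-4) = -36 - 4 = -40)
(-149 + H(T))**2 = (-149 - 40)**2 = (-189)**2 = 35721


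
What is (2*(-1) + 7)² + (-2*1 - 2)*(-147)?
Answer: 613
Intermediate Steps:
(2*(-1) + 7)² + (-2*1 - 2)*(-147) = (-2 + 7)² + (-2 - 2)*(-147) = 5² - 4*(-147) = 25 + 588 = 613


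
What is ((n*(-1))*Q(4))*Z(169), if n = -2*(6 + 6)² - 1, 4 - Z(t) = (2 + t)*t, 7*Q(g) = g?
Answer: -33402620/7 ≈ -4.7718e+6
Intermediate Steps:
Q(g) = g/7
Z(t) = 4 - t*(2 + t) (Z(t) = 4 - (2 + t)*t = 4 - t*(2 + t))
n = -289 (n = -2*12² - 1 = -2*144 - 1 = -288 - 1 = -289)
((n*(-1))*Q(4))*Z(169) = ((-289*(-1))*((⅐)*4))*(4 - 1*169² - 2*169) = (289*(4/7))*(4 - 1*28561 - 338) = 1156*(4 - 28561 - 338)/7 = (1156/7)*(-28895) = -33402620/7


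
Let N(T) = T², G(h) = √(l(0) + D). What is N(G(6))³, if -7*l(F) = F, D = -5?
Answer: -125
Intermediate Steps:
l(F) = -F/7
G(h) = I*√5 (G(h) = √(-⅐*0 - 5) = √(0 - 5) = √(-5) = I*√5)
N(G(6))³ = ((I*√5)²)³ = (-5)³ = -125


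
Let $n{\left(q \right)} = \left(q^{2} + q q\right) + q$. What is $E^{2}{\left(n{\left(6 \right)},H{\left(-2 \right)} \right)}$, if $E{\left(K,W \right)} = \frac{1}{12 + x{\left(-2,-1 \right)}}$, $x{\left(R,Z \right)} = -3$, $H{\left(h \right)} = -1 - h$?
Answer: $\frac{1}{81} \approx 0.012346$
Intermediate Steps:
$n{\left(q \right)} = q + 2 q^{2}$ ($n{\left(q \right)} = \left(q^{2} + q^{2}\right) + q = 2 q^{2} + q = q + 2 q^{2}$)
$E{\left(K,W \right)} = \frac{1}{9}$ ($E{\left(K,W \right)} = \frac{1}{12 - 3} = \frac{1}{9}$)
$E^{2}{\left(n{\left(6 \right)},H{\left(-2 \right)} \right)} = \left(\frac{1}{9}\right)^{2} = \frac{1}{81}$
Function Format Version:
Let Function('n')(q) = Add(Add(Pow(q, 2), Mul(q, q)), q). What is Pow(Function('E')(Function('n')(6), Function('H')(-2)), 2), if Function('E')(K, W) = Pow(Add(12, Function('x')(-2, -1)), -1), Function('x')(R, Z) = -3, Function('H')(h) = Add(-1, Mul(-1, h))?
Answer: Rational(1, 81) ≈ 0.012346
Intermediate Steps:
Function('n')(q) = Add(q, Mul(2, Pow(q, 2))) (Function('n')(q) = Add(Add(Pow(q, 2), Pow(q, 2)), q) = Add(Mul(2, Pow(q, 2)), q) = Add(q, Mul(2, Pow(q, 2))))
Function('E')(K, W) = Rational(1, 9) (Function('E')(K, W) = Pow(Add(12, -3), -1) = Pow(9, -1) = Rational(1, 9))
Pow(Function('E')(Function('n')(6), Function('H')(-2)), 2) = Pow(Rational(1, 9), 2) = Rational(1, 81)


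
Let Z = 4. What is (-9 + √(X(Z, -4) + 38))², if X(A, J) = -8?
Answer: (9 - √30)² ≈ 12.410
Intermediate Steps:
(-9 + √(X(Z, -4) + 38))² = (-9 + √(-8 + 38))² = (-9 + √30)²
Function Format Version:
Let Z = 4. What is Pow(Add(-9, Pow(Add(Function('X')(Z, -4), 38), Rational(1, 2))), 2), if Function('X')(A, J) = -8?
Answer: Pow(Add(9, Mul(-1, Pow(30, Rational(1, 2)))), 2) ≈ 12.410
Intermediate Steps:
Pow(Add(-9, Pow(Add(Function('X')(Z, -4), 38), Rational(1, 2))), 2) = Pow(Add(-9, Pow(Add(-8, 38), Rational(1, 2))), 2) = Pow(Add(-9, Pow(30, Rational(1, 2))), 2)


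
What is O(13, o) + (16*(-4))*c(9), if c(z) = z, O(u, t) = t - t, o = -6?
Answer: -576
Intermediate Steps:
O(u, t) = 0
O(13, o) + (16*(-4))*c(9) = 0 + (16*(-4))*9 = 0 - 64*9 = 0 - 576 = -576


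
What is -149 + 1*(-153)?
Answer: -302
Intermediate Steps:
-149 + 1*(-153) = -149 - 153 = -302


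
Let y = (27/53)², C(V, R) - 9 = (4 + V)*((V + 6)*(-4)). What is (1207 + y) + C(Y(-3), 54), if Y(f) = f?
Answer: 3382765/2809 ≈ 1204.3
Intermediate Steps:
C(V, R) = 9 + (-24 - 4*V)*(4 + V) (C(V, R) = 9 + (4 + V)*((V + 6)*(-4)) = 9 + (4 + V)*((6 + V)*(-4)) = 9 + (4 + V)*(-24 - 4*V) = 9 + (-24 - 4*V)*(4 + V))
y = 729/2809 (y = (27*(1/53))² = (27/53)² = 729/2809 ≈ 0.25952)
(1207 + y) + C(Y(-3), 54) = (1207 + 729/2809) + (-87 - 40*(-3) - 4*(-3)²) = 3391192/2809 + (-87 + 120 - 4*9) = 3391192/2809 + (-87 + 120 - 36) = 3391192/2809 - 3 = 3382765/2809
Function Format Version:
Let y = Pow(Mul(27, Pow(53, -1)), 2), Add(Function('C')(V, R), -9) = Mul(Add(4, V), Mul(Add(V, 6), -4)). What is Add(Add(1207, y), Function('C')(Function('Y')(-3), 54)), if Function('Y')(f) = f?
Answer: Rational(3382765, 2809) ≈ 1204.3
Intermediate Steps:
Function('C')(V, R) = Add(9, Mul(Add(-24, Mul(-4, V)), Add(4, V))) (Function('C')(V, R) = Add(9, Mul(Add(4, V), Mul(Add(V, 6), -4))) = Add(9, Mul(Add(4, V), Mul(Add(6, V), -4))) = Add(9, Mul(Add(4, V), Add(-24, Mul(-4, V)))) = Add(9, Mul(Add(-24, Mul(-4, V)), Add(4, V))))
y = Rational(729, 2809) (y = Pow(Mul(27, Rational(1, 53)), 2) = Pow(Rational(27, 53), 2) = Rational(729, 2809) ≈ 0.25952)
Add(Add(1207, y), Function('C')(Function('Y')(-3), 54)) = Add(Add(1207, Rational(729, 2809)), Add(-87, Mul(-40, -3), Mul(-4, Pow(-3, 2)))) = Add(Rational(3391192, 2809), Add(-87, 120, Mul(-4, 9))) = Add(Rational(3391192, 2809), Add(-87, 120, -36)) = Add(Rational(3391192, 2809), -3) = Rational(3382765, 2809)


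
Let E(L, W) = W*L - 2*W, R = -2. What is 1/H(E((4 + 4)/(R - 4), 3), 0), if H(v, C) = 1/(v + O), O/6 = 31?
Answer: 176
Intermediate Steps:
O = 186 (O = 6*31 = 186)
E(L, W) = -2*W + L*W (E(L, W) = L*W - 2*W = -2*W + L*W)
H(v, C) = 1/(186 + v) (H(v, C) = 1/(v + 186) = 1/(186 + v))
1/H(E((4 + 4)/(R - 4), 3), 0) = 1/(1/(186 + 3*(-2 + (4 + 4)/(-2 - 4)))) = 1/(1/(186 + 3*(-2 + 8/(-6)))) = 1/(1/(186 + 3*(-2 + 8*(-⅙)))) = 1/(1/(186 + 3*(-2 - 4/3))) = 1/(1/(186 + 3*(-10/3))) = 1/(1/(186 - 10)) = 1/(1/176) = 176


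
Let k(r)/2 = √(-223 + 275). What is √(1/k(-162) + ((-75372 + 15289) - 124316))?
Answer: √(-124653724 + 13*√13)/26 ≈ 429.42*I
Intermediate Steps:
k(r) = 4*√13 (k(r) = 2*√(-223 + 275) = 2*√52 = 2*(2*√13) = 4*√13)
√(1/k(-162) + ((-75372 + 15289) - 124316)) = √(1/(4*√13) + ((-75372 + 15289) - 124316)) = √(√13/52 + (-60083 - 124316)) = √(√13/52 - 184399) = √(-184399 + √13/52)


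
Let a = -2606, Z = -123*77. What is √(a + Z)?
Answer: I*√12077 ≈ 109.9*I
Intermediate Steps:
Z = -9471
√(a + Z) = √(-2606 - 9471) = √(-12077) = I*√12077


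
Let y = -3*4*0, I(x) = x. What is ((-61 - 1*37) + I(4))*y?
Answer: 0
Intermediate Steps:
y = 0 (y = -12*0 = 0)
((-61 - 1*37) + I(4))*y = ((-61 - 1*37) + 4)*0 = ((-61 - 37) + 4)*0 = (-98 + 4)*0 = -94*0 = 0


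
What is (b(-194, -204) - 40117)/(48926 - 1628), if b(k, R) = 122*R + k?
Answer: -21733/15766 ≈ -1.3785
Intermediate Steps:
b(k, R) = k + 122*R
(b(-194, -204) - 40117)/(48926 - 1628) = ((-194 + 122*(-204)) - 40117)/(48926 - 1628) = ((-194 - 24888) - 40117)/47298 = (-25082 - 40117)*(1/47298) = -65199*1/47298 = -21733/15766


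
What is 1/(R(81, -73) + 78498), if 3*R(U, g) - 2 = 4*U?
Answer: 3/235820 ≈ 1.2722e-5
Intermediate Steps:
R(U, g) = ⅔ + 4*U/3 (R(U, g) = ⅔ + (4*U)/3 = ⅔ + 4*U/3)
1/(R(81, -73) + 78498) = 1/((⅔ + (4/3)*81) + 78498) = 1/((⅔ + 108) + 78498) = 1/(326/3 + 78498) = 1/(235820/3) = 3/235820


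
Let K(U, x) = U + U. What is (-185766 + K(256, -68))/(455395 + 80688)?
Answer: -185254/536083 ≈ -0.34557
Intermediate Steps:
K(U, x) = 2*U
(-185766 + K(256, -68))/(455395 + 80688) = (-185766 + 2*256)/(455395 + 80688) = (-185766 + 512)/536083 = -185254*1/536083 = -185254/536083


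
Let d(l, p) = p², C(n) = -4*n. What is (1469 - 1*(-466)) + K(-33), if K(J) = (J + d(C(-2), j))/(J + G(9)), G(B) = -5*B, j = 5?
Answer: 75469/39 ≈ 1935.1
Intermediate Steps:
K(J) = (25 + J)/(-45 + J) (K(J) = (J + 5²)/(J - 5*9) = (J + 25)/(J - 45) = (25 + J)/(-45 + J))
(1469 - 1*(-466)) + K(-33) = (1469 - 1*(-466)) + (25 - 33)/(-45 - 33) = (1469 + 466) - 8/(-78) = 1935 - 1/78*(-8) = 1935 + 4/39 = 75469/39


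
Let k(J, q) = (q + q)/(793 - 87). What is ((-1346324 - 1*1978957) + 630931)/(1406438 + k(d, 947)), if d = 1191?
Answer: -951105550/496473561 ≈ -1.9157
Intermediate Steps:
k(J, q) = q/353 (k(J, q) = (2*q)/706 = (2*q)*(1/706) = q/353)
((-1346324 - 1*1978957) + 630931)/(1406438 + k(d, 947)) = ((-1346324 - 1*1978957) + 630931)/(1406438 + (1/353)*947) = ((-1346324 - 1978957) + 630931)/(1406438 + 947/353) = (-3325281 + 630931)/(496473561/353) = -2694350*353/496473561 = -951105550/496473561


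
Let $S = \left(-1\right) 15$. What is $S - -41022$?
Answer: $41007$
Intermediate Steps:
$S = -15$
$S - -41022 = -15 - -41022 = -15 + 41022 = 41007$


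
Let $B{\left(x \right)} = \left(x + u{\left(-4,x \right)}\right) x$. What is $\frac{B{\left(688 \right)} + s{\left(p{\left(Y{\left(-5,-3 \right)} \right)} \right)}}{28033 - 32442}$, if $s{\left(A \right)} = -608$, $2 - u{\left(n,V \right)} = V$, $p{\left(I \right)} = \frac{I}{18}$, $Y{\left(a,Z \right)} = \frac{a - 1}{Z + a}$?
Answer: $- \frac{768}{4409} \approx -0.17419$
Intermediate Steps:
$Y{\left(a,Z \right)} = \frac{-1 + a}{Z + a}$
$p{\left(I \right)} = \frac{I}{18}$ ($p{\left(I \right)} = I \frac{1}{18} = \frac{I}{18}$)
$u{\left(n,V \right)} = 2 - V$
$B{\left(x \right)} = 2 x$ ($B{\left(x \right)} = \left(x - \left(-2 + x\right)\right) x = 2 x$)
$\frac{B{\left(688 \right)} + s{\left(p{\left(Y{\left(-5,-3 \right)} \right)} \right)}}{28033 - 32442} = \frac{2 \cdot 688 - 608}{28033 - 32442} = \frac{1376 - 608}{-4409} = 768 \left(- \frac{1}{4409}\right) = - \frac{768}{4409}$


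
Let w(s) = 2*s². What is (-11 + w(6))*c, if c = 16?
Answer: 976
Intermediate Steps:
(-11 + w(6))*c = (-11 + 2*6²)*16 = (-11 + 2*36)*16 = (-11 + 72)*16 = 61*16 = 976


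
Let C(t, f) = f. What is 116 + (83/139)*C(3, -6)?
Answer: 15626/139 ≈ 112.42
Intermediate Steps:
116 + (83/139)*C(3, -6) = 116 + (83/139)*(-6) = 116 - 498/139 = 15626/139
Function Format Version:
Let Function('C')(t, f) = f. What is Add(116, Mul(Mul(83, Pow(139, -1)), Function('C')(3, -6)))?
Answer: Rational(15626, 139) ≈ 112.42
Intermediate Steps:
Add(116, Mul(Mul(83, Pow(139, -1)), Function('C')(3, -6))) = Add(116, Mul(Mul(83, Pow(139, -1)), -6)) = Add(116, Mul(Mul(83, Rational(1, 139)), -6)) = Add(116, Mul(Rational(83, 139), -6)) = Add(116, Rational(-498, 139)) = Rational(15626, 139)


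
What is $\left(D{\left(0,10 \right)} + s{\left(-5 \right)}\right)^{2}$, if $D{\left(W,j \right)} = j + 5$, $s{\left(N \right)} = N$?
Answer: $100$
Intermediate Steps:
$D{\left(W,j \right)} = 5 + j$
$\left(D{\left(0,10 \right)} + s{\left(-5 \right)}\right)^{2} = \left(\left(5 + 10\right) - 5\right)^{2} = \left(15 - 5\right)^{2} = 10^{2} = 100$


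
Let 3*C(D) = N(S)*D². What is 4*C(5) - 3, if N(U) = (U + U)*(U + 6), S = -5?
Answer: -1009/3 ≈ -336.33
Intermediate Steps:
N(U) = 2*U*(6 + U) (N(U) = (2*U)*(6 + U) = 2*U*(6 + U))
C(D) = -10*D²/3 (C(D) = ((2*(-5)*(6 - 5))*D²)/3 = ((2*(-5)*1)*D²)/3 = (-10*D²)/3 = -10*D²/3)
4*C(5) - 3 = 4*(-10/3*5²) - 3 = 4*(-10/3*25) - 3 = 4*(-250/3) - 3 = -1000/3 - 3 = -1009/3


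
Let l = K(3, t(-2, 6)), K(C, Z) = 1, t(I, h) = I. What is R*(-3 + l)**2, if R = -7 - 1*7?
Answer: -56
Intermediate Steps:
l = 1
R = -14 (R = -7 - 7 = -14)
R*(-3 + l)**2 = -14*(-3 + 1)**2 = -14*(-2)**2 = -14*4 = -56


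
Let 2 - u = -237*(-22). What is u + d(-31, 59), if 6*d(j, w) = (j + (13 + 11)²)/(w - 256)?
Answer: -6161129/1182 ≈ -5212.5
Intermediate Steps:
d(j, w) = (576 + j)/(6*(-256 + w)) (d(j, w) = ((j + (13 + 11)²)/(w - 256))/6 = ((j + 24²)/(-256 + w))/6 = ((j + 576)/(-256 + w))/6 = ((576 + j)/(-256 + w))/6 = (576 + j)/(6*(-256 + w)))
u = -5212 (u = 2 - (-237)*(-22) = 2 - 1*5214 = 2 - 5214 = -5212)
u + d(-31, 59) = -5212 + (576 - 31)/(6*(-256 + 59)) = -5212 + (⅙)*545/(-197) = -5212 + (⅙)*(-1/197)*545 = -5212 - 545/1182 = -6161129/1182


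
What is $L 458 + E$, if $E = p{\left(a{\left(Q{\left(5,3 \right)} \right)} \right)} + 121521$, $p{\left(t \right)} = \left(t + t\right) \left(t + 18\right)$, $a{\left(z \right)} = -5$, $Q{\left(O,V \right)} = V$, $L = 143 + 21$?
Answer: $196503$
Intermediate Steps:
$L = 164$
$p{\left(t \right)} = 2 t \left(18 + t\right)$
$E = 121391$ ($E = 2 \left(-5\right) \left(18 - 5\right) + 121521 = 2 \left(-5\right) 13 + 121521 = -130 + 121521 = 121391$)
$L 458 + E = 164 \cdot 458 + 121391 = 75112 + 121391 = 196503$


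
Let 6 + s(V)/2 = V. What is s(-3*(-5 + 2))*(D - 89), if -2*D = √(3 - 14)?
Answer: -534 - 3*I*√11 ≈ -534.0 - 9.9499*I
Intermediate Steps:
s(V) = -12 + 2*V
D = -I*√11/2 (D = -√(3 - 14)/2 = -I*√11/2 ≈ -1.6583*I)
s(-3*(-5 + 2))*(D - 89) = (-12 + 2*(-3*(-5 + 2)))*(-I*√11/2 - 89) = (-12 + 2*(-3*(-3)))*(-89 - I*√11/2) = (-12 + 2*9)*(-89 - I*√11/2) = (-12 + 18)*(-89 - I*√11/2) = 6*(-89 - I*√11/2) = -534 - 3*I*√11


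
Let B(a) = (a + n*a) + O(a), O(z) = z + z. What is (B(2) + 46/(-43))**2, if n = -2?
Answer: 1600/1849 ≈ 0.86533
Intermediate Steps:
O(z) = 2*z
B(a) = a (B(a) = (a - 2*a) + 2*a = -a + 2*a = a)
(B(2) + 46/(-43))**2 = (2 + 46/(-43))**2 = (2 + 46*(-1/43))**2 = (2 - 46/43)**2 = (40/43)**2 = 1600/1849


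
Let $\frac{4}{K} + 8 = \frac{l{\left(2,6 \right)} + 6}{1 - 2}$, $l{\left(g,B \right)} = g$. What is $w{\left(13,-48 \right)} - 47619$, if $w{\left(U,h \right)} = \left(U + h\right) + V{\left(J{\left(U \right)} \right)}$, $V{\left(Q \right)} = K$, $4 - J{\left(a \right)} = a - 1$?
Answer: $- \frac{190617}{4} \approx -47654.0$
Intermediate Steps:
$J{\left(a \right)} = 5 - a$ ($J{\left(a \right)} = 4 - \left(a - 1\right) = 4 - \left(-1 + a\right) = 5 - a$)
$K = - \frac{1}{4}$ ($K = \frac{4}{-8 + \frac{2 + 6}{1 - 2}} = \frac{4}{-8 + \frac{8}{-1}} = \frac{4}{-8 + 8 \left(-1\right)} = \frac{4}{-8 - 8} = \frac{4}{-16} = 4 \left(- \frac{1}{16}\right) = - \frac{1}{4} \approx -0.25$)
$V{\left(Q \right)} = - \frac{1}{4}$
$w{\left(U,h \right)} = - \frac{1}{4} + U + h$ ($w{\left(U,h \right)} = \left(U + h\right) - \frac{1}{4} = - \frac{1}{4} + U + h$)
$w{\left(13,-48 \right)} - 47619 = \left(- \frac{1}{4} + 13 - 48\right) - 47619 = - \frac{141}{4} - 47619 = - \frac{190617}{4}$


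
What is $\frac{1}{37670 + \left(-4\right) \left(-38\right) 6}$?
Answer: $\frac{1}{38582} \approx 2.5919 \cdot 10^{-5}$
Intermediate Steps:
$\frac{1}{37670 + \left(-4\right) \left(-38\right) 6} = \frac{1}{37670 + 152 \cdot 6} = \frac{1}{37670 + 912} = \frac{1}{38582}$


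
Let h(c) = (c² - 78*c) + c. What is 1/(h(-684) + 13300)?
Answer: 1/533824 ≈ 1.8733e-6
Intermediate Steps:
h(c) = c² - 77*c
1/(h(-684) + 13300) = 1/(-684*(-77 - 684) + 13300) = 1/(-684*(-761) + 13300) = 1/(520524 + 13300) = 1/533824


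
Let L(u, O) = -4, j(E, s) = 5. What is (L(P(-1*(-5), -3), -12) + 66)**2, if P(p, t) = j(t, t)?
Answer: 3844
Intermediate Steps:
P(p, t) = 5
(L(P(-1*(-5), -3), -12) + 66)**2 = (-4 + 66)**2 = 62**2 = 3844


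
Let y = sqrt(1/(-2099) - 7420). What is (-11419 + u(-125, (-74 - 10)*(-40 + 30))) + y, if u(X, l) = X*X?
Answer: 4206 + 3*I*sqrt(3632338391)/2099 ≈ 4206.0 + 86.139*I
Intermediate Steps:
u(X, l) = X**2
y = 3*I*sqrt(3632338391)/2099 (y = sqrt(-1/2099 - 7420) = sqrt(-15574581/2099) = 3*I*sqrt(3632338391)/2099 ≈ 86.139*I)
(-11419 + u(-125, (-74 - 10)*(-40 + 30))) + y = (-11419 + (-125)**2) + 3*I*sqrt(3632338391)/2099 = (-11419 + 15625) + 3*I*sqrt(3632338391)/2099 = 4206 + 3*I*sqrt(3632338391)/2099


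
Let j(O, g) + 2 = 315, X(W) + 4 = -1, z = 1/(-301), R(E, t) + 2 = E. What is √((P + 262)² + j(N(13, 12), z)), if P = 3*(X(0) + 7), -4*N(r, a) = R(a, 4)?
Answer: √72137 ≈ 268.58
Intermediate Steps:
R(E, t) = -2 + E
N(r, a) = ½ - a/4 (N(r, a) = -(-2 + a)/4 = ½ - a/4)
z = -1/301 ≈ -0.0033223
X(W) = -5 (X(W) = -4 - 1 = -5)
j(O, g) = 313 (j(O, g) = -2 + 315 = 313)
P = 6 (P = 3*(-5 + 7) = 3*2 = 6)
√((P + 262)² + j(N(13, 12), z)) = √((6 + 262)² + 313) = √(268² + 313) = √(71824 + 313) = √72137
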